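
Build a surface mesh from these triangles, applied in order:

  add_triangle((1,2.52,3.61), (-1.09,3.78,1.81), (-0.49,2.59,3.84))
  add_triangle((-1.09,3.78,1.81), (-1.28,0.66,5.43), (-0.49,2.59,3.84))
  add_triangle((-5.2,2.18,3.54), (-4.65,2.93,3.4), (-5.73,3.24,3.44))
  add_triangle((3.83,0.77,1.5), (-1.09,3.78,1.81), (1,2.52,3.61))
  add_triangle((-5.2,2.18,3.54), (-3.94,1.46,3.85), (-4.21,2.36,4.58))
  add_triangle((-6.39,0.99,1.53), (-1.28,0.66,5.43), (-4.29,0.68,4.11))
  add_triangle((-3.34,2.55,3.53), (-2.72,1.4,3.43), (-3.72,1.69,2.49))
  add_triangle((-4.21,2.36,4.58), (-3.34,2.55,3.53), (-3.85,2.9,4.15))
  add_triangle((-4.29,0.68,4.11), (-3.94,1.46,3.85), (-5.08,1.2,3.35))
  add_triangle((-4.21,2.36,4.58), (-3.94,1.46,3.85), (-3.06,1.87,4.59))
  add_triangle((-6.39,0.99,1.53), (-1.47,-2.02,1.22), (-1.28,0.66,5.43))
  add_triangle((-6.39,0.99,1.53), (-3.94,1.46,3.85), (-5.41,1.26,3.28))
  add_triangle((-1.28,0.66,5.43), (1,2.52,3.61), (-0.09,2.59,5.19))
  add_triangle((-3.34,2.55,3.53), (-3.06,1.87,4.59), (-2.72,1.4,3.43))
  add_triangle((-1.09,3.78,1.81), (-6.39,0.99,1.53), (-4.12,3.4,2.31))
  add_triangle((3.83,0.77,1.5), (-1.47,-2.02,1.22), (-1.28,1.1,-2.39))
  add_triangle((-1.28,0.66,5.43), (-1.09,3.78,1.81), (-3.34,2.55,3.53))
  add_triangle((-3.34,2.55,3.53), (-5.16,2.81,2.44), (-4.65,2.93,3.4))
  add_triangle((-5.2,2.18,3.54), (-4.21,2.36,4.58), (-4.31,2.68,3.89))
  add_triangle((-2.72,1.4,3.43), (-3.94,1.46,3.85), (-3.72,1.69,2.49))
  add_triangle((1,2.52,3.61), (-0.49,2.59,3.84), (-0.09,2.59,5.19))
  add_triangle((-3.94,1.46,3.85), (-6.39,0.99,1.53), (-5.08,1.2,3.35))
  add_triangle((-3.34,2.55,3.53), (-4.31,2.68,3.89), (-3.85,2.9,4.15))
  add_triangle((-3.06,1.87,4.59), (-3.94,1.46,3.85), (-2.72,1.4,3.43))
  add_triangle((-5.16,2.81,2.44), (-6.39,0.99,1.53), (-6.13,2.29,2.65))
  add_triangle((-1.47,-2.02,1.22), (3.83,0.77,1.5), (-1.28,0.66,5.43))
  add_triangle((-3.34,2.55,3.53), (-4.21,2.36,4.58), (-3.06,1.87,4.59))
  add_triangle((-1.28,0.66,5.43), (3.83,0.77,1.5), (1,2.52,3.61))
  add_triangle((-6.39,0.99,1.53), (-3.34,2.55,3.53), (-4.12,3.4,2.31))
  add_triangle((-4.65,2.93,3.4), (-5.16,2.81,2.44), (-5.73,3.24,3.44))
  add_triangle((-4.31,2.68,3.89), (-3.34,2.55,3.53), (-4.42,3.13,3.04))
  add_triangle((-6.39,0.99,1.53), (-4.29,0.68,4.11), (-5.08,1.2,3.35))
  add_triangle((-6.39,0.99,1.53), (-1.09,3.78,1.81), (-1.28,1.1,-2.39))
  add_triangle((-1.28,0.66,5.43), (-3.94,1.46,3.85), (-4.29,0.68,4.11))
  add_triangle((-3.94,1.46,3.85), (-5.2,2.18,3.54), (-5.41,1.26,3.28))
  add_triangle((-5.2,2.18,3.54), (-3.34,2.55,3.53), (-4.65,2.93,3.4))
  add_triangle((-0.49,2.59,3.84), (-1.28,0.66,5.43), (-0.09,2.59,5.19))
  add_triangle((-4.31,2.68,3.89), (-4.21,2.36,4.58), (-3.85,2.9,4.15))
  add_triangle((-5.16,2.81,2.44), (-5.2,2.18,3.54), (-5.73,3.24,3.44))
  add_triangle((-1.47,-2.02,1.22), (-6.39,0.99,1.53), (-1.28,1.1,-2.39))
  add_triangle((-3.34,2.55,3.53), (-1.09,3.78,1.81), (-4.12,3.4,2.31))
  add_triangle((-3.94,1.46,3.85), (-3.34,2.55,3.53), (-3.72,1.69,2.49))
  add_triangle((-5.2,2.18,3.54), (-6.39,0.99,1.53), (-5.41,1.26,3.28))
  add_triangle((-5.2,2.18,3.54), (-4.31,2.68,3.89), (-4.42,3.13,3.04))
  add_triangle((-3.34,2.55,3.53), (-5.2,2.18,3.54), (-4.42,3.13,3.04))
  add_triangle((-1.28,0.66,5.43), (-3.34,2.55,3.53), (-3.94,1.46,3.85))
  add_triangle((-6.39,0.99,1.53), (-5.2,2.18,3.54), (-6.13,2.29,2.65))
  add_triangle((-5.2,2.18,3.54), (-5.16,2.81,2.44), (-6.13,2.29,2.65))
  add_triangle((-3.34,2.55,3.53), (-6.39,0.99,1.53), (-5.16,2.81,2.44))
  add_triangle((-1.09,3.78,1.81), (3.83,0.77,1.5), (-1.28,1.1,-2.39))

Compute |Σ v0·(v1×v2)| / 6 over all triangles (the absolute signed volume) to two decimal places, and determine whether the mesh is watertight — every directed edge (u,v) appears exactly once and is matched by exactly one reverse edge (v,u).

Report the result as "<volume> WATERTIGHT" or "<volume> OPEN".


96.43 WATERTIGHT

Per-triangle v0·(v1×v2)/6:
  t1: +2.4392
  t2: +2.6123
  t3: +0.5618
  t4: +4.9046
  t5: +0.8871
  t6: -1.4321
  t7: -0.8985
  t8: -0.0357
  t9: +0.9274
  t10: +0.6151
  t11: +12.6918
  t12: -0.4899
  t13: +1.1471
  t14: -0.3666
  t15: +0.5341
  t16: +0.5232
  t17: +6.8067
  t18: +0.0880
  t19: +0.8040
  t20: -0.4528
  t21: +0.8824
  t22: +0.6522
  t23: +0.0421
  t24: -0.0387
  t25: +0.8122
  t26: +7.5806
  t27: +0.6109
  t28: +6.8954
  t29: +5.1653
  t30: +0.1263
  t31: +0.4639
  t32: +1.3209
  t33: +11.8578
  t34: +2.4865
  t35: +1.0872
  t36: +0.8340
  t37: +1.4418
  t38: +0.4087
  t39: +0.5206
  t40: +5.6214
  t41: +3.4479
  t42: +1.0412
  t43: +1.8739
  t44: +1.0345
  t45: -1.3594
  t46: +3.5691
  t47: +1.5453
  t48: +1.1140
  t49: -3.2389
  t50: +6.7595
Σ = +96.4254 → |volume| = 96.43

Directed edges: 150 total, each appears once with its reverse present → watertight.


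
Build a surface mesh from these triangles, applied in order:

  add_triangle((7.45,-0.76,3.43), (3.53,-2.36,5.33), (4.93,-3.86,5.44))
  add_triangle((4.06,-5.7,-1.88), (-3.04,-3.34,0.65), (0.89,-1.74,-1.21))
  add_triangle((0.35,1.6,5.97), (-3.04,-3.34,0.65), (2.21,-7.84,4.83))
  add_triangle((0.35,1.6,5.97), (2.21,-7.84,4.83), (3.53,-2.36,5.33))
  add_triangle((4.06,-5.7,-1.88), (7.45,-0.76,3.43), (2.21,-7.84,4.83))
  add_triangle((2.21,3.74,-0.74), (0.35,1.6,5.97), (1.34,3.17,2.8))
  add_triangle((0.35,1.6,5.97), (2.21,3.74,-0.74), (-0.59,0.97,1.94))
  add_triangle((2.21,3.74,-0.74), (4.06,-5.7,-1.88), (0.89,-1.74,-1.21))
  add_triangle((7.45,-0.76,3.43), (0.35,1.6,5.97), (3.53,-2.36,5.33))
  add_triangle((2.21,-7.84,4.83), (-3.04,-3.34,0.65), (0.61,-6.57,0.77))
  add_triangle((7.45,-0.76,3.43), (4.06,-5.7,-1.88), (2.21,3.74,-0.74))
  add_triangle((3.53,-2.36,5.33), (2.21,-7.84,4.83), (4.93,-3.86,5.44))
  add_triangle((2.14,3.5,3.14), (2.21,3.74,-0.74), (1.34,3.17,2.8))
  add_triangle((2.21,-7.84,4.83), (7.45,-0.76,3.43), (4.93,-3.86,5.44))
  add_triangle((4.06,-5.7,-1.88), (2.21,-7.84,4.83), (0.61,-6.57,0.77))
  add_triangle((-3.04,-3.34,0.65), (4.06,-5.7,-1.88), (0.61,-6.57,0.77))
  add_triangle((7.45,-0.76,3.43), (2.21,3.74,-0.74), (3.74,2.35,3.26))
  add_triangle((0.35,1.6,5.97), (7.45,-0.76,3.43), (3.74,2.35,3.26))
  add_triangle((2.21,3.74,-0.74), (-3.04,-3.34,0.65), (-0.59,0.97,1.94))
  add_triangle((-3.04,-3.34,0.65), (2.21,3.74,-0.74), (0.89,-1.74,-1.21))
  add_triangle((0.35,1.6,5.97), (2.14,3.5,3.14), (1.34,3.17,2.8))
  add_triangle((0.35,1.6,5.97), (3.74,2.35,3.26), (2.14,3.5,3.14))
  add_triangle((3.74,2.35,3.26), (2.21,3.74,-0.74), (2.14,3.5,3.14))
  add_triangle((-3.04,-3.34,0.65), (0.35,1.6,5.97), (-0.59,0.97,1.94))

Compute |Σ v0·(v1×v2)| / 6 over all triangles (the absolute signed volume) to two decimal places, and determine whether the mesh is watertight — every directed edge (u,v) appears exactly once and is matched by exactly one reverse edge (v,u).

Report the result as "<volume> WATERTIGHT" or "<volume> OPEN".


302.95 WATERTIGHT

Per-triangle v0·(v1×v2)/6:
  t1: +7.5706
  t2: +3.8561
  t3: +34.7137
  t4: +21.9801
  t5: +60.4704
  t6: -0.8173
  t7: +3.7668
  t8: +3.6003
  t9: +21.9490
  t10: +14.7672
  t11: +29.9952
  t12: +7.9965
  t13: +1.4272
  t14: +14.0816
  t15: +19.2565
  t16: +8.3475
  t17: +13.5340
  t18: +16.5777
  t19: +1.4250
  t20: +1.0461
  t21: +1.5985
  t22: +6.5143
  t23: +5.4505
  t24: +3.8391
Σ = +302.9466 → |volume| = 302.95

Directed edges: 72 total, each appears once with its reverse present → watertight.


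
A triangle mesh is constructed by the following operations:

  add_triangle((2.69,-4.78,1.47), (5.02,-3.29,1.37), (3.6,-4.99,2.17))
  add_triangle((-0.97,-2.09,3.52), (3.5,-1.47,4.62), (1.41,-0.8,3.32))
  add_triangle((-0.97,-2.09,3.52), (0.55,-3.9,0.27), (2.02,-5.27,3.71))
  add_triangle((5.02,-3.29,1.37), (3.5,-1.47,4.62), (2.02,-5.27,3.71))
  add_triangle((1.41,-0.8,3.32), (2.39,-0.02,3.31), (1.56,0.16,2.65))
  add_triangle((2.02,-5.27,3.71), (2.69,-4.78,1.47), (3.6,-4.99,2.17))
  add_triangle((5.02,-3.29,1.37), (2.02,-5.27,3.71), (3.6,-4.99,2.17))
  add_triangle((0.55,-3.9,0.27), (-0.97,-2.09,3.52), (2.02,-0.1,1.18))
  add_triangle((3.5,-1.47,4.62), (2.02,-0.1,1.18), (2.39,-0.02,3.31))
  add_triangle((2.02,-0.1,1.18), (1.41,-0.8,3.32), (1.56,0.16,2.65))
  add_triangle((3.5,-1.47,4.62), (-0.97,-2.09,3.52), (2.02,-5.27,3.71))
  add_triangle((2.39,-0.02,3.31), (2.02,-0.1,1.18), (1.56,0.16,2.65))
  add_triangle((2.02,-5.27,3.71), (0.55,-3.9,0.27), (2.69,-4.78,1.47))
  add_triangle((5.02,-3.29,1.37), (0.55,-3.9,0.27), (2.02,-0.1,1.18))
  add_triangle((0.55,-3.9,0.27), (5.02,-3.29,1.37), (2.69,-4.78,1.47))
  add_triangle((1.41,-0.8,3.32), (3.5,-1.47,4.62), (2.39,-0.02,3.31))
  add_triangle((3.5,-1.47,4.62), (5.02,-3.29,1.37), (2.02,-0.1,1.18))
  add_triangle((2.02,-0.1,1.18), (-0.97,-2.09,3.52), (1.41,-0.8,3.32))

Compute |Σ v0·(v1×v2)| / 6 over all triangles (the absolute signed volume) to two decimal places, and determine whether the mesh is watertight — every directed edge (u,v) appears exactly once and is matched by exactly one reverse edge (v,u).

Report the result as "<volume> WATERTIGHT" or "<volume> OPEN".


Per-triangle v0·(v1×v2)/6:
  t1: +1.3780
  t2: +1.5433
  t3: +5.5512
  t4: +14.2770
  t5: +0.2479
  t6: +1.7967
  t7: +3.0315
  t8: -5.3652
  t9: +0.9208
  t10: -0.6268
  t11: +10.8612
  t12: +0.0953
  t13: +3.4379
  t14: -1.9847
  t15: +1.8766
  t16: +0.8560
  t17: +3.3193
  t18: -0.7922
Σ = +40.4238 → |volume| = 40.42

Directed edges: 54 total, each appears once with its reverse present → watertight.

40.42 WATERTIGHT


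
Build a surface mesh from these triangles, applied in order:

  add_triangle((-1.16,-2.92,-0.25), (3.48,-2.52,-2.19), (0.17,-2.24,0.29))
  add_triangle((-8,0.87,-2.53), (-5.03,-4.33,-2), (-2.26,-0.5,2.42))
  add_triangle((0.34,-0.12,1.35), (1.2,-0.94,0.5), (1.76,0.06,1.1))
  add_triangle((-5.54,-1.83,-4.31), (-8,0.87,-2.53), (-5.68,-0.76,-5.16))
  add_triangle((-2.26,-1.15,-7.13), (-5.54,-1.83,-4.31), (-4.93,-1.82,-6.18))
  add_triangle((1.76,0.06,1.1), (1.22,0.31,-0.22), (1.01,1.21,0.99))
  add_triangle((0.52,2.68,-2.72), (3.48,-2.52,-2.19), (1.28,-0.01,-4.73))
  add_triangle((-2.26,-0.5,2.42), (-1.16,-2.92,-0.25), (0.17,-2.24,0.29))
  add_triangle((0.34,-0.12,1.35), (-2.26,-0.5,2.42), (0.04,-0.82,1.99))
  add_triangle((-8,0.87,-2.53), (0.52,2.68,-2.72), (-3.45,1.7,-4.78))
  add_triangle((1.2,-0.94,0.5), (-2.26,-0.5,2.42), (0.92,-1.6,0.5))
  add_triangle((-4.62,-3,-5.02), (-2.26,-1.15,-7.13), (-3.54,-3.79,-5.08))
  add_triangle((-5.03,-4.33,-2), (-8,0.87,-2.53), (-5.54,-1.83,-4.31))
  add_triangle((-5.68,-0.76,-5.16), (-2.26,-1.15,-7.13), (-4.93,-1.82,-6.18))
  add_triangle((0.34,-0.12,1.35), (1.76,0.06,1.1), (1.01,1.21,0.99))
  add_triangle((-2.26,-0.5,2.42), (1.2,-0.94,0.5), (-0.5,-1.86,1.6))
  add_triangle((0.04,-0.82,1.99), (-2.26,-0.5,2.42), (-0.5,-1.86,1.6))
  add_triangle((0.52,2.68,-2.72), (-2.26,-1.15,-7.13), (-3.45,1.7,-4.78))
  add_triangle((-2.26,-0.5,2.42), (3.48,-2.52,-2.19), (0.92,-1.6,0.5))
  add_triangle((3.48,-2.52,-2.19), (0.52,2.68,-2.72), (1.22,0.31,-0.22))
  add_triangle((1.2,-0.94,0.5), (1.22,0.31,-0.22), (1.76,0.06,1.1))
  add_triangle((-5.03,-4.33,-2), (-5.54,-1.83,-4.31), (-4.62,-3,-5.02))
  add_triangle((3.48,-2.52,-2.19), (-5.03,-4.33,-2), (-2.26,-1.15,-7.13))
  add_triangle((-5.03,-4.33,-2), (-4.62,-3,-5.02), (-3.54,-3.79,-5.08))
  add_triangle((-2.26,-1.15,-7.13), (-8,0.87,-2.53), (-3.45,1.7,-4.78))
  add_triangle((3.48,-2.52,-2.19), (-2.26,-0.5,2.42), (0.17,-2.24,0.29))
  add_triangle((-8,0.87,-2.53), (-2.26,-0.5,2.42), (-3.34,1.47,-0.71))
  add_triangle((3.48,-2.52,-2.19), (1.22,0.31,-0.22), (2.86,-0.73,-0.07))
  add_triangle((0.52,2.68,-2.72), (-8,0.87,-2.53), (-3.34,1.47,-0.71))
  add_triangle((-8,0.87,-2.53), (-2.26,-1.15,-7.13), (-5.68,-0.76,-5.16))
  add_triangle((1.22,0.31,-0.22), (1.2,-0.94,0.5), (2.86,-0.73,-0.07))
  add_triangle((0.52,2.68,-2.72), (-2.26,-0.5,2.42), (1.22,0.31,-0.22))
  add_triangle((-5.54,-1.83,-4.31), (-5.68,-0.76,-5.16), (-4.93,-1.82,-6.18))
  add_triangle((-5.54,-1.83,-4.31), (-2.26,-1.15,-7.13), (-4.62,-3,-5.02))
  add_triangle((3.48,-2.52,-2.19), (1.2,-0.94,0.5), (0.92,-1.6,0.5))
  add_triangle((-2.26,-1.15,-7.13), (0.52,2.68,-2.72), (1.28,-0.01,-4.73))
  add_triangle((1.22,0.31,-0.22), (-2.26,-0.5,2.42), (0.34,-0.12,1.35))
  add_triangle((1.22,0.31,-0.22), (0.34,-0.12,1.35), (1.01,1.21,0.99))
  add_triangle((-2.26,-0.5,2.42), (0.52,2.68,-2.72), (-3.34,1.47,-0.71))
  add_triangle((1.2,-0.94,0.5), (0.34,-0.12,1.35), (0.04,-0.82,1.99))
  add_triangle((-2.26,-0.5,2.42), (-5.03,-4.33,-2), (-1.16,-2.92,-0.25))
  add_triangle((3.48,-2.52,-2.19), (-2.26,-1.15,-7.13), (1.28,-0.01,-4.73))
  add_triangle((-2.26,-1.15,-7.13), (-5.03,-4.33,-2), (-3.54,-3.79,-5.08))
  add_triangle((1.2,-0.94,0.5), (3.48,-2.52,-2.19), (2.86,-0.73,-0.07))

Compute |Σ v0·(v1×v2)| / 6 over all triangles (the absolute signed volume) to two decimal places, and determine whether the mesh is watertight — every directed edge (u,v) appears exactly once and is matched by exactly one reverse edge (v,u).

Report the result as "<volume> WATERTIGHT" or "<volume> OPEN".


199.10 OPEN

Per-triangle v0·(v1×v2)/6:
  t1: +2.0690
  t2: +20.7911
  t3: +0.3369
  t4: +6.2107
  t5: -0.0764
  t6: +0.3670
  t7: +5.6849
  t8: +1.7536
  t9: +0.3857
  t10: +8.3648
  t11: +0.5382
  t12: +5.6691
  t13: +15.3063
  t14: +4.2117
  t15: +0.4061
  t16: -0.6928
  t17: +1.0071
  t18: +11.2293
  t19: +0.7967
  t20: +2.6273
  t21: +0.3024
  t22: +6.1166
  t23: +31.1972
  t24: +4.9898
  t25: +18.1973
  t26: +0.7331
  t27: +4.9702
  t28: +0.7713
  t29: +5.5200
  t30: +5.5245
  t31: +0.0994
  t32: +1.0822
  t33: +2.5475
  t34: +6.7793
  t35: +0.6353
  t36: +9.0635
  t37: +0.1058
  t38: -0.3228
  t39: +2.3414
  t40: +0.2483
  t41: +5.6016
  t42: +10.8908
  t43: -6.3287
  t44: +1.0475
Σ = +199.1002 → |volume| = 199.10

Directed edges: 132 total; 6 unmatched, e.g. (-1.16,-2.92,-0.25)→(3.48,-2.52,-2.19) → open.


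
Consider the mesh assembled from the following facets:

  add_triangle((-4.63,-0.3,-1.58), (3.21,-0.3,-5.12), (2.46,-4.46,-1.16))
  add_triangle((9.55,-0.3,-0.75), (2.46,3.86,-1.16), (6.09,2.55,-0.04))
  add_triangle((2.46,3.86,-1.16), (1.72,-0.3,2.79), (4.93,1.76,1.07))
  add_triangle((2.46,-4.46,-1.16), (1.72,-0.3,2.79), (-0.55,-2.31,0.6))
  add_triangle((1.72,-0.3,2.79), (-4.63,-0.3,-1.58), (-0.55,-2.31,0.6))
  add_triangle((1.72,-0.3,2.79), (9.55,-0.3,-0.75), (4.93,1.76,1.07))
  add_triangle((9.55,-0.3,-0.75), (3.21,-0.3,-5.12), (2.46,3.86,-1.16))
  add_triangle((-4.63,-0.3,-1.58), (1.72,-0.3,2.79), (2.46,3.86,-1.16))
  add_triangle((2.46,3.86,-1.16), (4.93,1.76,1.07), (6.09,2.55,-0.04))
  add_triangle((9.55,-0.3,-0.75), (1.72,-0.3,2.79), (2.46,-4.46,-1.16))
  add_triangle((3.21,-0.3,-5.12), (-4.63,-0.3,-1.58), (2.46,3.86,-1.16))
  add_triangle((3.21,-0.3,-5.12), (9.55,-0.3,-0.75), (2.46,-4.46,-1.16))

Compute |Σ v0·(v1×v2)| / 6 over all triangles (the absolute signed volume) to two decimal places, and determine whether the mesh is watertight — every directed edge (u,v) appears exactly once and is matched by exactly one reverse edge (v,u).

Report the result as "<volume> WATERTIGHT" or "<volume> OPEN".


Per-triangle v0·(v1×v2)/6:
  t1: +21.3719
  t2: +6.9650
  t3: +4.6488
  t4: +5.2764
  t5: +3.6164
  t6: +9.4856
  t7: +30.8128
  t8: +5.6563
  t9: +2.8132
  t10: +20.7834
  t11: +18.5328
  t12: +33.6512
Σ = +163.6138 → |volume| = 163.61

Directed edges: 36 total; 6 unmatched, e.g. (2.46,-4.46,-1.16)→(-4.63,-0.3,-1.58) → open.

163.61 OPEN


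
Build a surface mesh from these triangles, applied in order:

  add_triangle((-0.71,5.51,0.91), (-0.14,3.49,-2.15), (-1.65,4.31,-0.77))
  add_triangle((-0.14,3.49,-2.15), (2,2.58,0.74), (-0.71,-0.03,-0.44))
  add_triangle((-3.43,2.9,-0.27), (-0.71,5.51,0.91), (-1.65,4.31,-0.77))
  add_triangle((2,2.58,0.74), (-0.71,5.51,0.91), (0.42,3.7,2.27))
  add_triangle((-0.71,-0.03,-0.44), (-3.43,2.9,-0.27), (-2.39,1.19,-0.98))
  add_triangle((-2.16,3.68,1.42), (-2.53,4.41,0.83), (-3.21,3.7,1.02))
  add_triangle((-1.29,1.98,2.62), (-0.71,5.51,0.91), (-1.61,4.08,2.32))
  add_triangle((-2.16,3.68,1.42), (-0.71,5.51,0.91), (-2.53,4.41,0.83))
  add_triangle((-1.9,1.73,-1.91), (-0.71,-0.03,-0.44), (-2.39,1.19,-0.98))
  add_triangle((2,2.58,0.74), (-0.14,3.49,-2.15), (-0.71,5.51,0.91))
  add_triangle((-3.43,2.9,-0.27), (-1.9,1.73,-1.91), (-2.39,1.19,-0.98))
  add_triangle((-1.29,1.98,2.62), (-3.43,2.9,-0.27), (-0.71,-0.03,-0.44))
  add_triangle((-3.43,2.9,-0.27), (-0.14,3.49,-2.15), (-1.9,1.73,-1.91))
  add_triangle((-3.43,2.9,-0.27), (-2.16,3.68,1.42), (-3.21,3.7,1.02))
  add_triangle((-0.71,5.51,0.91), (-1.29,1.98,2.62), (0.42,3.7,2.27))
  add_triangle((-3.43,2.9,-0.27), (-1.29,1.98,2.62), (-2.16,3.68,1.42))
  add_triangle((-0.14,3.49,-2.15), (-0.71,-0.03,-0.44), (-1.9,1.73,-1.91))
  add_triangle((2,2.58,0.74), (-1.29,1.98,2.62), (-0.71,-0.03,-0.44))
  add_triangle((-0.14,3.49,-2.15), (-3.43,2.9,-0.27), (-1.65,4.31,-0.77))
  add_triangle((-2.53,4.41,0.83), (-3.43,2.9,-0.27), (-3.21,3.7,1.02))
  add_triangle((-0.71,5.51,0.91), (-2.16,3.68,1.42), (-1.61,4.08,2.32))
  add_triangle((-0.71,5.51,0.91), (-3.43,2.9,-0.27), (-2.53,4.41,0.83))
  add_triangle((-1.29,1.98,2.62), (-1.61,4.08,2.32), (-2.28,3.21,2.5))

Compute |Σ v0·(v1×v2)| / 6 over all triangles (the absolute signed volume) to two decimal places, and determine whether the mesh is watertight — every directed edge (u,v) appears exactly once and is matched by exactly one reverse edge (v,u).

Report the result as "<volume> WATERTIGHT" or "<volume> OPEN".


34.90 OPEN

Per-triangle v0·(v1×v2)/6:
  t1: +3.1621
  t2: -0.4027
  t3: +3.4062
  t4: +3.2949
  t5: +0.1029
  t6: +0.5697
  t7: +0.7187
  t8: +1.3059
  t9: +0.2193
  t10: +5.9291
  t11: +0.8919
  t12: +0.7853
  t13: +3.2420
  t14: -0.4525
  t15: +3.4649
  t16: +2.0757
  t17: +0.1389
  t18: -1.1300
  t19: +2.3306
  t20: +1.0721
  t21: +1.7397
  t22: +1.6346
  t23: +0.7961
Σ = +34.8957 → |volume| = 34.90

Directed edges: 69 total; 7 unmatched, e.g. (0.42,3.7,2.27)→(2,2.58,0.74) → open.


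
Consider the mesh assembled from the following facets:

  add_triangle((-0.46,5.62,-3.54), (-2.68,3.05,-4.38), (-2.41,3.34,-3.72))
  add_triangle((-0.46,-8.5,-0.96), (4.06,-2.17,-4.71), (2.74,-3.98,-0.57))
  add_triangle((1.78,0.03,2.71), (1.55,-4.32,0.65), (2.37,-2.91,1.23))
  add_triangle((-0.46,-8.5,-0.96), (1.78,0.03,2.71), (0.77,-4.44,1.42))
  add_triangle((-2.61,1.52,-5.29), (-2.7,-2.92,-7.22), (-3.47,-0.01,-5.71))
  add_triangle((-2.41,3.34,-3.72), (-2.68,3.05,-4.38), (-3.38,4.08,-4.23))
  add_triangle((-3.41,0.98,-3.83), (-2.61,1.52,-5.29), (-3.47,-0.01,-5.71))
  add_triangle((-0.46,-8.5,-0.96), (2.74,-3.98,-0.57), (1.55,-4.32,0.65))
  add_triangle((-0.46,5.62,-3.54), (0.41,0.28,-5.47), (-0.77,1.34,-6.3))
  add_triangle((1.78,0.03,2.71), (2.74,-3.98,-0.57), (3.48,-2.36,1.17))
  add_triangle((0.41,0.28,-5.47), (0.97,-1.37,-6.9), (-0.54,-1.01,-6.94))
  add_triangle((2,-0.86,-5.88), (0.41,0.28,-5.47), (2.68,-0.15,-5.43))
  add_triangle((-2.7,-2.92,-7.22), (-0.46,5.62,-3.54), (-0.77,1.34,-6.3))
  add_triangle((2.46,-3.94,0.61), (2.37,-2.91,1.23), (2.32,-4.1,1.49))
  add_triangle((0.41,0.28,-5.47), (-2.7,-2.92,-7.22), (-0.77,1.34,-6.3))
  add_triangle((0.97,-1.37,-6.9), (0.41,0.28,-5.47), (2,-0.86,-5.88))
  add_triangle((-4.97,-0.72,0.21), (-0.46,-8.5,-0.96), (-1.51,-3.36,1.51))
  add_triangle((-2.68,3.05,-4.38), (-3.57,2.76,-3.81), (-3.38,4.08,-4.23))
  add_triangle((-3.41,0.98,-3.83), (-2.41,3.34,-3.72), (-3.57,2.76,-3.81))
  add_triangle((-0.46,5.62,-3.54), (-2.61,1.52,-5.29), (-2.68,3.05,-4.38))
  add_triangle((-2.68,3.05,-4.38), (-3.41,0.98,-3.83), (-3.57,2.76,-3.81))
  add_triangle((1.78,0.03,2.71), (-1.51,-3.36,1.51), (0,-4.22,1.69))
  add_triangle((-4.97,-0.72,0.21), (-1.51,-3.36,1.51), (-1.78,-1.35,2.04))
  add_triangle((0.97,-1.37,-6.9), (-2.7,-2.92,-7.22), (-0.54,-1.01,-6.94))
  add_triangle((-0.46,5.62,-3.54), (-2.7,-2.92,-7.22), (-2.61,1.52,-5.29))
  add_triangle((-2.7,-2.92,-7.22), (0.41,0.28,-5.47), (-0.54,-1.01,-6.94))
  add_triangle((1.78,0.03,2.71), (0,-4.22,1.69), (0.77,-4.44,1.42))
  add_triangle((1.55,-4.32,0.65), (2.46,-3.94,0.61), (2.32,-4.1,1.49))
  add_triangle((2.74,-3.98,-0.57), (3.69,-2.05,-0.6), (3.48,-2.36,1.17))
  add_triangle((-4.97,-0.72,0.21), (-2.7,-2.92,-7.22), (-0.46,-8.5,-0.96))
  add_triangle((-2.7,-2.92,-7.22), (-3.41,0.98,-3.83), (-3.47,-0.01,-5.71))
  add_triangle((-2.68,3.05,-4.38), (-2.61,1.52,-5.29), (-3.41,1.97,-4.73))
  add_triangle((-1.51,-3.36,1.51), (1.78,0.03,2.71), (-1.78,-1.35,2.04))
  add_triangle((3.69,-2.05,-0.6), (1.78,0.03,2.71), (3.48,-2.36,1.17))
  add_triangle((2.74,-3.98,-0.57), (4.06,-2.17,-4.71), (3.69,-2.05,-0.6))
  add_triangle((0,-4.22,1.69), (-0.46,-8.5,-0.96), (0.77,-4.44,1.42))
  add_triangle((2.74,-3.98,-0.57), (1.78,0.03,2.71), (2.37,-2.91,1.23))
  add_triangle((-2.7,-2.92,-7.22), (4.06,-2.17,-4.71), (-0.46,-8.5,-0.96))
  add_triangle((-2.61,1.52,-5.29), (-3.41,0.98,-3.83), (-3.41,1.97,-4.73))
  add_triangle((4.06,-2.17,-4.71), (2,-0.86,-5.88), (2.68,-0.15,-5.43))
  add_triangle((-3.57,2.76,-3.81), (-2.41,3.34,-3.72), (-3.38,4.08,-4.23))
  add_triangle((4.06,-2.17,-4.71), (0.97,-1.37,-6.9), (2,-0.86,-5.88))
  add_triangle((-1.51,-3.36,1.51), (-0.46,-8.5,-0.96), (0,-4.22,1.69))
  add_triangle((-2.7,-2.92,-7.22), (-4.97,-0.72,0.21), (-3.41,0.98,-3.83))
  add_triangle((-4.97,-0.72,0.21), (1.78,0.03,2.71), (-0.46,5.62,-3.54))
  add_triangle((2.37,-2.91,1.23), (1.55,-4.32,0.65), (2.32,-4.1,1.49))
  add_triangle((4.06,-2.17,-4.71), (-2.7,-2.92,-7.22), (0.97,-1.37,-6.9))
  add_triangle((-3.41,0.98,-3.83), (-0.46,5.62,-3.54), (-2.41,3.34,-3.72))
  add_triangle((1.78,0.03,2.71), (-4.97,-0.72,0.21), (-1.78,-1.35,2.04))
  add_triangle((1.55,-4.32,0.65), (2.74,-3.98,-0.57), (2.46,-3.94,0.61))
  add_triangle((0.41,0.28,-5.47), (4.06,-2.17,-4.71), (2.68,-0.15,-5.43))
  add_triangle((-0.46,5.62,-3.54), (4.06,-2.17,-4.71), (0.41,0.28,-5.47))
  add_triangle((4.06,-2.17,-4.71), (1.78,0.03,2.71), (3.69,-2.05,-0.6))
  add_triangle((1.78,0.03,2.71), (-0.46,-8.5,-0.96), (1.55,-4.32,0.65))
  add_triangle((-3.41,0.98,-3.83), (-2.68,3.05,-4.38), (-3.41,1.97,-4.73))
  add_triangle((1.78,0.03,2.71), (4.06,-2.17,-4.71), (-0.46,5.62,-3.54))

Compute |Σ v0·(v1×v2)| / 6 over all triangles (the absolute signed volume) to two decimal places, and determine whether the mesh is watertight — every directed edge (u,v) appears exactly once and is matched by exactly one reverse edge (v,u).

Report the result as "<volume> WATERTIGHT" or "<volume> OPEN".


324.54 OPEN

Per-triangle v0·(v1×v2)/6:
  t1: +1.2418
  t2: +17.9806
  t3: +1.5700
  t4: +0.9671
  t5: +4.1294
  t6: +0.3224
  t7: +2.1433
  t8: +5.0687
  t9: +5.4865
  t10: +1.5286
  t11: +2.2291
  t12: +1.7975
  t13: +9.4163
  t14: +0.4334
  t15: +6.7320
  t16: +1.9703
  t17: +12.6511
  t18: +0.9641
  t19: -1.2990
  t20: +4.1382
  t21: +1.6088
  t22: +3.0967
  t23: +3.8041
  t24: +4.1628
  t25: +9.1646
  t26: +0.8546
  t27: +1.9225
  t28: +0.6473
  t29: +2.6565
  t30: +49.1816
  t31: +1.4103
  t32: +1.4205
  t33: +3.2074
  t34: +1.8748
  t35: +6.1280
  t36: +2.4793
  t37: +1.3089
  t38: +56.8553
  t39: +0.9332
  t40: +2.7609
  t41: -0.4547
  t42: +2.8678
  t43: +4.6879
  t44: +17.2793
  t45: +12.4477
  t46: -0.3493
  t47: +11.0839
  t48: -1.3890
  t49: +2.1488
  t50: +0.8968
  t51: -3.5500
  t52: +16.7861
  t53: +2.6955
  t54: +3.9729
  t55: +0.3953
  t56: +20.0694
Σ = +324.5377 → |volume| = 324.54

Directed edges: 168 total; 6 unmatched, e.g. (2.46,-3.94,0.61)→(2.37,-2.91,1.23) → open.


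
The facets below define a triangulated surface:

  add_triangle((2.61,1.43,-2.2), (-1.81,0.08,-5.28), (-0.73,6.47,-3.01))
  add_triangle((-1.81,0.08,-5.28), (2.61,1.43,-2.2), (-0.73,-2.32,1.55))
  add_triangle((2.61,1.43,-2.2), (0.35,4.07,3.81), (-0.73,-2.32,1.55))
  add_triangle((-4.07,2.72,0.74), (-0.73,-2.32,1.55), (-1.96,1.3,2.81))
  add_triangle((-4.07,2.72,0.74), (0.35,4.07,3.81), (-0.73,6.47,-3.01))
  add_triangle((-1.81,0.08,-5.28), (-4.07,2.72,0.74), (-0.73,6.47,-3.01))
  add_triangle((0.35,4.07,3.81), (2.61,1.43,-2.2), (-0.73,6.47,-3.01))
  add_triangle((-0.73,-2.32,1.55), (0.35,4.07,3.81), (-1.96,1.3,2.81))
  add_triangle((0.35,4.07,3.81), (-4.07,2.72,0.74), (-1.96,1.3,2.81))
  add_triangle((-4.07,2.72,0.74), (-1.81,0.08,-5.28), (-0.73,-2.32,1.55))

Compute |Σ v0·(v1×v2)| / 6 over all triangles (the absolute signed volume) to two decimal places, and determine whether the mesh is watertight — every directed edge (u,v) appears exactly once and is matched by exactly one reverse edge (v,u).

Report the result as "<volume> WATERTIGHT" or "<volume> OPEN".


Per-triangle v0·(v1×v2)/6:
  t1: +18.6482
  t2: +5.2485
  t3: +5.0054
  t4: +4.6639
  t5: +24.8939
  t6: +25.1692
  t7: +18.3836
  t8: +4.6572
  t9: +7.1893
  t10: +11.7695
Σ = +125.6287 → |volume| = 125.63

Directed edges: 30 total, each appears once with its reverse present → watertight.

125.63 WATERTIGHT


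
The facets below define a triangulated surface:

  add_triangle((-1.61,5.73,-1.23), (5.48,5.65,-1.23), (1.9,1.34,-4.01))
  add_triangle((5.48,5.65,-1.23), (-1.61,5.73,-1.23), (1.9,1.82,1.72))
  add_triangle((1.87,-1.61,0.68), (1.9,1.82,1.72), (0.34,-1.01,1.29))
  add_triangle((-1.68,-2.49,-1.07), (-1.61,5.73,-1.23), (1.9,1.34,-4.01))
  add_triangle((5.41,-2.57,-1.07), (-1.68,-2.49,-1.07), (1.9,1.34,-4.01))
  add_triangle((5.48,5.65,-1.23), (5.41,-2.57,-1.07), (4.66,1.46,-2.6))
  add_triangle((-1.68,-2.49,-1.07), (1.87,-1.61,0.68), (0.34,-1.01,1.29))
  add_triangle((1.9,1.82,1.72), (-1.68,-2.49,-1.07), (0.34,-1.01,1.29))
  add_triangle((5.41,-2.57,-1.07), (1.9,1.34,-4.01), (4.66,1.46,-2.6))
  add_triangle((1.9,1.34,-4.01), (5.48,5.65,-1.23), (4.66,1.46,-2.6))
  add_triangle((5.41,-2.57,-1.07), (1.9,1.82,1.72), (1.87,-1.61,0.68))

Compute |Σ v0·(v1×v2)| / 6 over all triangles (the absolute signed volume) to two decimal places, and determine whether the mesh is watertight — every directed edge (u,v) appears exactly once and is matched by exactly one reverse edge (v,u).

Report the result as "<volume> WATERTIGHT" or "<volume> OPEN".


102.53 OPEN

Per-triangle v0·(v1×v2)/6:
  t1: +25.0866
  t2: +14.2856
  t3: +1.4863
  t4: +11.9475
  t5: +13.6100
  t6: +12.0055
  t7: +1.5336
  t8: -0.0832
  t9: +8.6445
  t10: +10.0681
  t11: +3.9410
Σ = +102.5255 → |volume| = 102.53

Directed edges: 33 total; 9 unmatched, e.g. (-1.61,5.73,-1.23)→(1.9,1.82,1.72) → open.


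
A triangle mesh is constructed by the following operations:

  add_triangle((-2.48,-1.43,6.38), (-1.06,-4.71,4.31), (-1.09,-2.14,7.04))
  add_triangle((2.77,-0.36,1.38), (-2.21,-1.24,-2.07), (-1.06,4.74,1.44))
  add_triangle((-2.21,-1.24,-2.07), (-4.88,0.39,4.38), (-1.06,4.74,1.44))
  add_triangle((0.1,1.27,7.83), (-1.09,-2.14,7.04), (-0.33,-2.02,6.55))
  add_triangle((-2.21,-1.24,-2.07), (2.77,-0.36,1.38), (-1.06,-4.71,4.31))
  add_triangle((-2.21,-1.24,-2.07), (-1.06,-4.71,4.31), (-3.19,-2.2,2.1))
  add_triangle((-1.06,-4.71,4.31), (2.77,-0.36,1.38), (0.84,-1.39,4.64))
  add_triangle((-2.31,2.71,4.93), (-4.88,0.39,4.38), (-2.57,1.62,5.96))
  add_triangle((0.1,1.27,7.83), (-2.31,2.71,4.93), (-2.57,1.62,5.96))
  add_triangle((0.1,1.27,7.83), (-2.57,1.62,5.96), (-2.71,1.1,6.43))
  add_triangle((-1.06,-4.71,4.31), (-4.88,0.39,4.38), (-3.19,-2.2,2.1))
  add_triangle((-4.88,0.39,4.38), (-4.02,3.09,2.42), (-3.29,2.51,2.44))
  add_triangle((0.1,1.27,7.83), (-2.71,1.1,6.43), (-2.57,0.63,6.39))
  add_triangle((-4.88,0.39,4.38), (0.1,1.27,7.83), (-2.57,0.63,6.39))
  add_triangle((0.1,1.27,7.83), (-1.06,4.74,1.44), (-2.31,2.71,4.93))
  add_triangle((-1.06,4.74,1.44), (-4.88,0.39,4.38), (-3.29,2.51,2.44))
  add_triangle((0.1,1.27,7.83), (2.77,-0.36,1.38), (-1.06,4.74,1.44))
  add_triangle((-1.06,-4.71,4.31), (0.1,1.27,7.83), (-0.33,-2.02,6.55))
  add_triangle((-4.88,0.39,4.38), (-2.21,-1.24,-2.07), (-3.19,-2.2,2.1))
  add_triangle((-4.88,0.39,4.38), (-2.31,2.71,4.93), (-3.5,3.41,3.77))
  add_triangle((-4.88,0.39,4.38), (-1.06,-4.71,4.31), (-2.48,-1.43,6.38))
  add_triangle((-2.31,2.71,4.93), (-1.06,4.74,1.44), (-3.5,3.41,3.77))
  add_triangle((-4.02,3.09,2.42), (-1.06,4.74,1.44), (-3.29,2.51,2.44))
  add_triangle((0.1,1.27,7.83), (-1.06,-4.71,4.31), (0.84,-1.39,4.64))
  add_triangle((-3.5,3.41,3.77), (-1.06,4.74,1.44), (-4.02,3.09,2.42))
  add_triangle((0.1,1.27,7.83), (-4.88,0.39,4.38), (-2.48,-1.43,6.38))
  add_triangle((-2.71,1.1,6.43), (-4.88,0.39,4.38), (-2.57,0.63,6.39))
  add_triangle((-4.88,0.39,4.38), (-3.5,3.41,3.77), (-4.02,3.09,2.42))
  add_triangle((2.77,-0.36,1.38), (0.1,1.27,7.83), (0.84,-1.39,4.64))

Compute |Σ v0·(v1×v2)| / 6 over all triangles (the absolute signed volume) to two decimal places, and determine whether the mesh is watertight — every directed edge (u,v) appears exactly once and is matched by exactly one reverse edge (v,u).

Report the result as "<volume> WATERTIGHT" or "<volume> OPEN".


155.18 OPEN

Per-triangle v0·(v1×v2)/6:
  t1: +6.1873
  t2: +0.6712
  t3: +14.7851
  t4: +2.9746
  t5: +5.5798
  t6: +6.9111
  t7: +6.5871
  t8: +4.2171
  t9: +4.5737
  t10: +2.1834
  t11: +9.6822
  t12: -1.0164
  t13: +1.6784
  t14: -1.5093
  t15: +11.2667
  t16: -2.8350
  t17: +15.3648
  t18: -1.5654
  t19: +7.2144
  t20: +5.9819
  t21: +11.7520
  t22: +5.2006
  t23: -1.2185
  t24: +8.6289
  t25: +3.9869
  t26: +14.8058
  t27: +1.5533
  t28: +4.4405
  t29: +7.1010
Σ = +155.1833 → |volume| = 155.18

Directed edges: 87 total; 9 unmatched, e.g. (-1.06,-4.71,4.31)→(-1.09,-2.14,7.04) → open.


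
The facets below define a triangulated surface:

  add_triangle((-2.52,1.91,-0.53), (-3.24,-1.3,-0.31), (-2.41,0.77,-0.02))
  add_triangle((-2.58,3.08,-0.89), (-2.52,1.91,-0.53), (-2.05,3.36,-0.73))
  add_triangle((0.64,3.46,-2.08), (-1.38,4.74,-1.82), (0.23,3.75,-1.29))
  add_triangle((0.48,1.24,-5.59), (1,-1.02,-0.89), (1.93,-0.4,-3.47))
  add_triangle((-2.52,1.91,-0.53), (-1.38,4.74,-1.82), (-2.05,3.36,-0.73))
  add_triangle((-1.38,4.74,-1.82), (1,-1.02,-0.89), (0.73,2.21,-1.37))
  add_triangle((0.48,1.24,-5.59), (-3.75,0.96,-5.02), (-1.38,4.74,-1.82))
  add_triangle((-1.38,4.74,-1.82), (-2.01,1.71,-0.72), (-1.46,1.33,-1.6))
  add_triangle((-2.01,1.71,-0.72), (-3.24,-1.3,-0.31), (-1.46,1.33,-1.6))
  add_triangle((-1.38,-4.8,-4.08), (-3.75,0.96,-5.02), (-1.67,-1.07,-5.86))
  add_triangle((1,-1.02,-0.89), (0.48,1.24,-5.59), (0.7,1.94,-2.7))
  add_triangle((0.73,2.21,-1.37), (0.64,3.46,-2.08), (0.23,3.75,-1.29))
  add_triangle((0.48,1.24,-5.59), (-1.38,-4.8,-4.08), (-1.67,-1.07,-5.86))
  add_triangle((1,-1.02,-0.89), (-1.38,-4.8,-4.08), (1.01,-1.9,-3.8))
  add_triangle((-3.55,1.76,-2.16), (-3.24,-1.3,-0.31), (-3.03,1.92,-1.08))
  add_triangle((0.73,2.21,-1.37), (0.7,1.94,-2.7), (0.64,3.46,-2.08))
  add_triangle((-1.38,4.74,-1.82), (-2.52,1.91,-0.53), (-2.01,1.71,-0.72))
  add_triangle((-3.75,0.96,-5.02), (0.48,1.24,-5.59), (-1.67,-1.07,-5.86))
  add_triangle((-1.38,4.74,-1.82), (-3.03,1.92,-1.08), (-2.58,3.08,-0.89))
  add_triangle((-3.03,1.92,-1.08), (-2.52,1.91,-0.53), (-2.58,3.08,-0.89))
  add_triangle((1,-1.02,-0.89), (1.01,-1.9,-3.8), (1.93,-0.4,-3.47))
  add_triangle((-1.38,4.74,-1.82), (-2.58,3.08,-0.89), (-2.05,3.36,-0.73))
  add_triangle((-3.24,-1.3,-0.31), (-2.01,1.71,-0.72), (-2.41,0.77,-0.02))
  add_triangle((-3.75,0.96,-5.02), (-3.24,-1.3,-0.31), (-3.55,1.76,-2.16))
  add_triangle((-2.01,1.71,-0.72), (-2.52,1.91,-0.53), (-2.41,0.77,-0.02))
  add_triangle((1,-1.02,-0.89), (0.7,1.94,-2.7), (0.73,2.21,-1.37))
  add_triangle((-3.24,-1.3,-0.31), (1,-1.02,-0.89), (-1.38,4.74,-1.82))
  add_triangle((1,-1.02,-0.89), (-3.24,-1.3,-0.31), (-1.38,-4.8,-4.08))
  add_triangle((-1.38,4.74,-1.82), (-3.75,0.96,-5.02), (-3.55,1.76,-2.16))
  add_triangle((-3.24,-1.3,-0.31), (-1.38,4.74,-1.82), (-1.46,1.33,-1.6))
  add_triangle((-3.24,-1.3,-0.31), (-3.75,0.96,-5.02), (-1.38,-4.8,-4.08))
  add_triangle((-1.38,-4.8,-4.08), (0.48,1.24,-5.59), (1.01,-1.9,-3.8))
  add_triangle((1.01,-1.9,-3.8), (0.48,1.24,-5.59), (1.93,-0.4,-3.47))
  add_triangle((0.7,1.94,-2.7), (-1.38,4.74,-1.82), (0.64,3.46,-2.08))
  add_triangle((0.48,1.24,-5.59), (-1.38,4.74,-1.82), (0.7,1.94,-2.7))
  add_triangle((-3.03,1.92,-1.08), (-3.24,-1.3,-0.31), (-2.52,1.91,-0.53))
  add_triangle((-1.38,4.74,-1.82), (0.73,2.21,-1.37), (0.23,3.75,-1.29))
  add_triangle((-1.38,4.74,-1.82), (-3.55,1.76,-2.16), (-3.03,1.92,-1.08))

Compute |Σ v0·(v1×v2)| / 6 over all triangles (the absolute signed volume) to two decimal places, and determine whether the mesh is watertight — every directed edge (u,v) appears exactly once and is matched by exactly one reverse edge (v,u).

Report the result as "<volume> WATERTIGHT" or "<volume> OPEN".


Per-triangle v0·(v1×v2)/6:
  t1: +0.6031
  t2: +0.1224
  t3: +0.9797
  t4: -0.8446
  t5: -0.6968
  t6: -1.1010
  t7: +17.1111
  t8: -1.2476
  t9: -1.4385
  t10: +9.5839
  t11: +1.6849
  t12: +0.1675
  t13: +7.7304
  t14: +2.2320
  t15: +1.7238
  t16: +0.2759
  t17: -0.3413
  t18: +8.9207
  t19: +1.0271
  t20: +0.2640
  t21: +1.0125
  t22: +0.4971
  t23: -0.7811
  t24: +5.5926
  t25: -0.0938
  t26: +0.7042
  t27: -4.1131
  t28: +0.7698
  t29: +7.0927
  t30: +2.4282
  t31: +15.9425
  t32: +8.0559
  t33: +3.4256
  t34: +1.7935
  t35: +3.8108
  t36: +0.7571
  t37: -0.7071
  t38: +2.0748
Σ = +95.0188 → |volume| = 95.02

Directed edges: 114 total, each appears once with its reverse present → watertight.

95.02 WATERTIGHT


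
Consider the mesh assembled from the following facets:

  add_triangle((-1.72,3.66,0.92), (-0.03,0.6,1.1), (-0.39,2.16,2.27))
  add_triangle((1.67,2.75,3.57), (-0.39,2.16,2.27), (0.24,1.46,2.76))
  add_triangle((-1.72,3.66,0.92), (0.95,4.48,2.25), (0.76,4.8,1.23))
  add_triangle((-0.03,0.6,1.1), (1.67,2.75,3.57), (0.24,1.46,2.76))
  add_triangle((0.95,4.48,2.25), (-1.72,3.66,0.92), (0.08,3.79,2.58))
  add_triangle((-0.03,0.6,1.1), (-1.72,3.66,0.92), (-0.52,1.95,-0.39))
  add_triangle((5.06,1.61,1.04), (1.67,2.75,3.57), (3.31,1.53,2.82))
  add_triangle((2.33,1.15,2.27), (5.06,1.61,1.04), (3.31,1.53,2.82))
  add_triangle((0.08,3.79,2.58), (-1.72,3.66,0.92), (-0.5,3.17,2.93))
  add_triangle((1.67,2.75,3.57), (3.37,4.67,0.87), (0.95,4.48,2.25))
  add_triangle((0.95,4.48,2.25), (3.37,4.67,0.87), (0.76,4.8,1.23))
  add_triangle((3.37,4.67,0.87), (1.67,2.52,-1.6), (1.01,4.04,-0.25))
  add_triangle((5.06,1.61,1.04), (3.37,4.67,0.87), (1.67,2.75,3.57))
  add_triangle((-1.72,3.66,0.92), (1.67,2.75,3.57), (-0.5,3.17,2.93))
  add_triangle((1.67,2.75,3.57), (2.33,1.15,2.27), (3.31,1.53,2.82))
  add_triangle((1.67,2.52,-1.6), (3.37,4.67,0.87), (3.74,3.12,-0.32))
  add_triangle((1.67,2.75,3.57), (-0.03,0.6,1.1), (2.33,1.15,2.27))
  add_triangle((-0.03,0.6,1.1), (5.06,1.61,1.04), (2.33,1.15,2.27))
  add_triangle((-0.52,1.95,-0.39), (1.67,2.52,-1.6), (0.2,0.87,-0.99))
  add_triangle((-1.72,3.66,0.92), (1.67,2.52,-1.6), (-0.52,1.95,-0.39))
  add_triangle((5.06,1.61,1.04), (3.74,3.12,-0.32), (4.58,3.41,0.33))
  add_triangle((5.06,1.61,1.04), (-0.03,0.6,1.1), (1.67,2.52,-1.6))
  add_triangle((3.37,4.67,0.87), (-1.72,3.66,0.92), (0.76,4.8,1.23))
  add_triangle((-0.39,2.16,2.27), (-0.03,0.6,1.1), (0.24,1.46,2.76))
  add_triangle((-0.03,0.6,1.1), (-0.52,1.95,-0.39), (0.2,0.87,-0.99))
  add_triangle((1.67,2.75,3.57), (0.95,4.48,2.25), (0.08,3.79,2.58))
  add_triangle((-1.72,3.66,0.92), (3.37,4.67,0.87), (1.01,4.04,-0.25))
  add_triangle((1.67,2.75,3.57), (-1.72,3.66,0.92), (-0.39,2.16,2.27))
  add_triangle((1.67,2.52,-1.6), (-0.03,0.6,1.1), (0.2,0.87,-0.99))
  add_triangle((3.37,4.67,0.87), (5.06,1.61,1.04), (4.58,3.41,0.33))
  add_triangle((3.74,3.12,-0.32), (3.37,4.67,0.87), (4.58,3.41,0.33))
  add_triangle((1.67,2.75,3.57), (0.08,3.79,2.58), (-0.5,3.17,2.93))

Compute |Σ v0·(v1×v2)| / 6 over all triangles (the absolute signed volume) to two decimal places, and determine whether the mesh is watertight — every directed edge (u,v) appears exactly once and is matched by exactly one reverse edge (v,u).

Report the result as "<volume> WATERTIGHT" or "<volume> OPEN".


Per-triangle v0·(v1×v2)/6:
  t1: +0.0965
  t2: +0.8327
  t3: +2.0238
  t4: -0.0611
  t5: +1.7570
  t6: -0.3648
  t7: +2.7059
  t8: -0.0171
  t9: +1.4392
  t10: +5.0866
  t11: +2.3820
  t12: +2.9532
  t13: +9.4584
  t14: -2.1167
  t15: +0.2245
  t16: +2.5018
  t17: +0.3806
  t18: -0.5395
  t19: +0.4672
  t20: +0.9924
  t21: +0.7978
  t22: -2.8541
  t23: +0.6386
  t24: +0.0505
  t25: -0.2058
  t26: +1.7318
  t27: +3.7566
  t28: +2.0232
  t29: -0.3128
  t30: +2.1469
  t31: +1.1329
  t32: +1.3942
Σ = +40.5024 → |volume| = 40.50

Directed edges: 96 total; 6 unmatched, e.g. (1.67,2.52,-1.6)→(1.01,4.04,-0.25) → open.

40.50 OPEN


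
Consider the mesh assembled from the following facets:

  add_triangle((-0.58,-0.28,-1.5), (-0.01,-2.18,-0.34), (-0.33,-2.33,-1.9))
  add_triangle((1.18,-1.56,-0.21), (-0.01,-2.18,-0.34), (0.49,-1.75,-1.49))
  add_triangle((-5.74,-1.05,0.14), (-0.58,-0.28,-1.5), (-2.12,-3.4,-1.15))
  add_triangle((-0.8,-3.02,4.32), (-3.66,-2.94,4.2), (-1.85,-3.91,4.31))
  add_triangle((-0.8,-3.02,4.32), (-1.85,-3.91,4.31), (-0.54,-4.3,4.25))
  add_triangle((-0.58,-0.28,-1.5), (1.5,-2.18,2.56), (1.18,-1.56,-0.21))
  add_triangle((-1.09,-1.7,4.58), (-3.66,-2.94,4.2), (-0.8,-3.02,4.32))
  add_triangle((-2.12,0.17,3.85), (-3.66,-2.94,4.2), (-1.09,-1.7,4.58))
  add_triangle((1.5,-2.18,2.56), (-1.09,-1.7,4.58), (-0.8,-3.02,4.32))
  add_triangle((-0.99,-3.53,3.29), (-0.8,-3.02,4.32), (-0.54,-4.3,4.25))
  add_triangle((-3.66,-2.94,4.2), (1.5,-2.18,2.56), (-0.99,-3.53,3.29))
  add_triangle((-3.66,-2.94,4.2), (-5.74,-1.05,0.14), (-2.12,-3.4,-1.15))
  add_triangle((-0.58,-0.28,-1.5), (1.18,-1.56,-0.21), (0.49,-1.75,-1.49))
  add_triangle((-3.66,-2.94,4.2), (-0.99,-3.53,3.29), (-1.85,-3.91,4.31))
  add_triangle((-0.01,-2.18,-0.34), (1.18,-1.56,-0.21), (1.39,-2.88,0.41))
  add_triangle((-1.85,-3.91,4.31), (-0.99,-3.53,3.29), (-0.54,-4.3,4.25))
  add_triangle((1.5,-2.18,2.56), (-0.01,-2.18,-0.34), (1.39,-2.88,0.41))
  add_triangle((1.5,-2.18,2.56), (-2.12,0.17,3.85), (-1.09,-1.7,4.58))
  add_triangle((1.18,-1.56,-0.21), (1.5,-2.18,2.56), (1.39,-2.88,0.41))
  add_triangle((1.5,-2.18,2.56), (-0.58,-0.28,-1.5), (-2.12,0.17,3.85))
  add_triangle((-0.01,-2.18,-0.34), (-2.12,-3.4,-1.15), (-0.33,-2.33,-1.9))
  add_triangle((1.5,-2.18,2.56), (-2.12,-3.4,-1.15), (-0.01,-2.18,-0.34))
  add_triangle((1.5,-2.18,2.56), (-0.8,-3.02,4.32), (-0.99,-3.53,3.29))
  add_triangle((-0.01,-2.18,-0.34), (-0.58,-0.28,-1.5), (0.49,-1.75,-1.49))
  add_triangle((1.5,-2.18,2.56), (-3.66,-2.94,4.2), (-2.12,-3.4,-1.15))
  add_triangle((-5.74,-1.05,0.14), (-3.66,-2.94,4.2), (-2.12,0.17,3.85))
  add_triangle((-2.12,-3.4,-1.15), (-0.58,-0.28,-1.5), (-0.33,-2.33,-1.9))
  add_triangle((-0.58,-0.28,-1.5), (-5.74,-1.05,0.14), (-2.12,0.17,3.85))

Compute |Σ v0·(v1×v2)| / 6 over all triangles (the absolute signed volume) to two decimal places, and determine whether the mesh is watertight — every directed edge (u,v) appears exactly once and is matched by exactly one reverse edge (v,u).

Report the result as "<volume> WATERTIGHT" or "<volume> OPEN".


Per-triangle v0·(v1×v2)/6:
  t1: -0.1541
  t2: +0.5310
  t3: +4.1633
  t4: +1.8585
  t5: +1.1660
  t6: -0.6441
  t7: +3.1171
  t8: +4.5163
  t9: +2.0665
  t10: -0.5831
  t11: -2.6946
  t12: +14.4560
  t13: +0.0587
  t14: +0.4636
  t15: +0.3536
  t16: +0.3683
  t17: +1.0071
  t18: +1.4446
  t19: +0.5541
  t20: -2.4678
  t21: +1.1030
  t22: +1.8773
  t23: +1.8553
  t24: +0.5194
  t25: +11.8298
  t26: +10.4439
  t27: +1.1496
  t28: +0.1761
Σ = +58.5355 → |volume| = 58.54

Directed edges: 84 total, each appears once with its reverse present → watertight.

58.54 WATERTIGHT


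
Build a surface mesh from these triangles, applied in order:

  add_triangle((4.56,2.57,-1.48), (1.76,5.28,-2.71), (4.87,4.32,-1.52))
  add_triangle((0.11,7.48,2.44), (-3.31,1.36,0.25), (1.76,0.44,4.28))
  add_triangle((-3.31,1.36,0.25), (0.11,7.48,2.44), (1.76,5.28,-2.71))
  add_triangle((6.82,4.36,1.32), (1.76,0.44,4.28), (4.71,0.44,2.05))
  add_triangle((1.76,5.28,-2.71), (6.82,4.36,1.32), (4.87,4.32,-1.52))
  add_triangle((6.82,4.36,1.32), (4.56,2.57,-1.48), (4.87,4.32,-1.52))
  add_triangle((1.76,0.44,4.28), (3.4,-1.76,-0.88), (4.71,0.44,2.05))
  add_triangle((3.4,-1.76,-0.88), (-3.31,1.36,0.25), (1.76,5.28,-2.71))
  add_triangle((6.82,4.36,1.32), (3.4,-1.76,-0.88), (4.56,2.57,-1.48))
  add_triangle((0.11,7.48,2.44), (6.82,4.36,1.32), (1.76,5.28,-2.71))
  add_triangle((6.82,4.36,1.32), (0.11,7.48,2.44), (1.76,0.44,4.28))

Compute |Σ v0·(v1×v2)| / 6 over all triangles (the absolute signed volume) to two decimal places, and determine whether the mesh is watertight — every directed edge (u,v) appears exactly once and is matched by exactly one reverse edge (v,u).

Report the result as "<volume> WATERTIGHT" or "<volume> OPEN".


150.53 OPEN

Per-triangle v0·(v1×v2)/6:
  t1: +2.7581
  t2: +16.7488
  t3: +18.8066
  t4: +10.6261
  t5: +7.4459
  t6: +4.2066
  t7: +5.2205
  t8: +2.5800
  t9: +9.9601
  t10: +37.1163
  t11: +35.0623
Σ = +150.5312 → |volume| = 150.53

Directed edges: 33 total; 9 unmatched, e.g. (4.56,2.57,-1.48)→(1.76,5.28,-2.71) → open.
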